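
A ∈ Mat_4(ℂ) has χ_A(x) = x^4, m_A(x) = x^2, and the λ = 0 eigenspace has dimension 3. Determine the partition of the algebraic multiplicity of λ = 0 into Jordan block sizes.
Block sizes for λ = 0: [2, 1, 1]

Step 1 — from the characteristic polynomial, algebraic multiplicity of λ = 0 is 4. From dim ker(A − (0)·I) = 3, there are exactly 3 Jordan blocks for λ = 0.
Step 2 — from the minimal polynomial, the factor (x − 0)^2 tells us the largest block for λ = 0 has size 2.
Step 3 — with total size 4, 3 blocks, and largest block 2, the block sizes (in nonincreasing order) are [2, 1, 1].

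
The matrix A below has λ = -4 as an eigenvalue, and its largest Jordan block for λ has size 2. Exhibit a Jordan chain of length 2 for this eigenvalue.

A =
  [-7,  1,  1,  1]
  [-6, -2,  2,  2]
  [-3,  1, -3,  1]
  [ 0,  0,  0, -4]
A Jordan chain for λ = -4 of length 2:
v_1 = (-3, -6, -3, 0)ᵀ
v_2 = (1, 0, 0, 0)ᵀ

Let N = A − (-4)·I. We want v_2 with N^2 v_2 = 0 but N^1 v_2 ≠ 0; then v_{j-1} := N · v_j for j = 2, …, 2.

Pick v_2 = (1, 0, 0, 0)ᵀ.
Then v_1 = N · v_2 = (-3, -6, -3, 0)ᵀ.

Sanity check: (A − (-4)·I) v_1 = (0, 0, 0, 0)ᵀ = 0. ✓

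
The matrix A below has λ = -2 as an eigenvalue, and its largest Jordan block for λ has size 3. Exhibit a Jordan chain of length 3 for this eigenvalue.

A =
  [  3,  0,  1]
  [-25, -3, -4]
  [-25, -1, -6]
A Jordan chain for λ = -2 of length 3:
v_1 = (-1, 5, 5)ᵀ
v_2 = (0, -1, -1)ᵀ
v_3 = (0, 1, 0)ᵀ

Let N = A − (-2)·I. We want v_3 with N^3 v_3 = 0 but N^2 v_3 ≠ 0; then v_{j-1} := N · v_j for j = 3, …, 2.

Pick v_3 = (0, 1, 0)ᵀ.
Then v_2 = N · v_3 = (0, -1, -1)ᵀ.
Then v_1 = N · v_2 = (-1, 5, 5)ᵀ.

Sanity check: (A − (-2)·I) v_1 = (0, 0, 0)ᵀ = 0. ✓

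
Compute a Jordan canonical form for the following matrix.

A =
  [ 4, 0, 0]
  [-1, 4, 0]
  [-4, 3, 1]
J_1(1) ⊕ J_2(4)

The characteristic polynomial is
  det(x·I − A) = x^3 - 9*x^2 + 24*x - 16 = (x - 4)^2*(x - 1)

Eigenvalues and multiplicities (the geometric multiplicity of λ is n − rank(A − λI), which equals the number of Jordan blocks for λ):
  λ = 1: algebraic multiplicity = 1, geometric multiplicity = 1
  λ = 4: algebraic multiplicity = 2, geometric multiplicity = 1

Determining the block sizes for each eigenvalue:
  λ = 1: one block (gm = 1), so the single block has size am = 1 → block sizes [1]
  λ = 4: one block (gm = 1), so the single block has size am = 2 → block sizes [2]

Assembling the blocks gives a Jordan form
J =
  [1, 0, 0]
  [0, 4, 1]
  [0, 0, 4]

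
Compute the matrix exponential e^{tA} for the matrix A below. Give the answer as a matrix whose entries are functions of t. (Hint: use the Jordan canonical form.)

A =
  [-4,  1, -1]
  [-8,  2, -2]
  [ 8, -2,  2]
e^{tA} =
  [1 - 4*t, t, -t]
  [-8*t, 2*t + 1, -2*t]
  [8*t, -2*t, 2*t + 1]

Strategy: write A = P · J · P⁻¹ where J is a Jordan canonical form, so e^{tA} = P · e^{tJ} · P⁻¹, and e^{tJ} can be computed block-by-block.

A has Jordan form
J =
  [0, 1, 0]
  [0, 0, 0]
  [0, 0, 0]
(up to reordering of blocks).

Per-block formulas:
  For a 2×2 Jordan block J_2(0): exp(t · J_2(0)) = e^(0t)·(I + t·N), where N is the 2×2 nilpotent shift.
  For a 1×1 block at λ = 0: exp(t · [0]) = [e^(0t)].

After assembling e^{tJ} and conjugating by P, we get:

e^{tA} =
  [1 - 4*t, t, -t]
  [-8*t, 2*t + 1, -2*t]
  [8*t, -2*t, 2*t + 1]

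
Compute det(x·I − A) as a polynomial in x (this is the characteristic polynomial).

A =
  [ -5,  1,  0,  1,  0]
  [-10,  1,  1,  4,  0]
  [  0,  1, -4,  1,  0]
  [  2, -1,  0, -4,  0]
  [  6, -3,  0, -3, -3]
x^5 + 15*x^4 + 90*x^3 + 270*x^2 + 405*x + 243

Expanding det(x·I − A) (e.g. by cofactor expansion or by noting that A is similar to its Jordan form J, which has the same characteristic polynomial as A) gives
  χ_A(x) = x^5 + 15*x^4 + 90*x^3 + 270*x^2 + 405*x + 243
which factors as (x + 3)^5. The eigenvalues (with algebraic multiplicities) are λ = -3 with multiplicity 5.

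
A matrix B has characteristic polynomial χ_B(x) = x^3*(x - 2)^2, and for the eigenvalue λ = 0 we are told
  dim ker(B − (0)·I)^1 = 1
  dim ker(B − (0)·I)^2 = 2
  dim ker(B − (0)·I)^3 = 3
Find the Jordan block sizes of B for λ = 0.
Block sizes for λ = 0: [3]

From the dimensions of kernels of powers, the number of Jordan blocks of size at least j is d_j − d_{j−1} where d_j = dim ker(N^j) (with d_0 = 0). Computing the differences gives [1, 1, 1].
The number of blocks of size exactly k is (#blocks of size ≥ k) − (#blocks of size ≥ k + 1), so the partition is: 1 block(s) of size 3.
In nonincreasing order the block sizes are [3].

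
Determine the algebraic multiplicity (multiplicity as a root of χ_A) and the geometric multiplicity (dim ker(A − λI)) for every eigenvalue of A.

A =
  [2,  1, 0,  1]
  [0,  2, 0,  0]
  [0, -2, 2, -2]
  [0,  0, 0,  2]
λ = 2: alg = 4, geom = 3

Step 1 — factor the characteristic polynomial to read off the algebraic multiplicities:
  χ_A(x) = (x - 2)^4

Step 2 — compute geometric multiplicities via the rank-nullity identity g(λ) = n − rank(A − λI):
  rank(A − (2)·I) = 1, so dim ker(A − (2)·I) = n − 1 = 3

Summary:
  λ = 2: algebraic multiplicity = 4, geometric multiplicity = 3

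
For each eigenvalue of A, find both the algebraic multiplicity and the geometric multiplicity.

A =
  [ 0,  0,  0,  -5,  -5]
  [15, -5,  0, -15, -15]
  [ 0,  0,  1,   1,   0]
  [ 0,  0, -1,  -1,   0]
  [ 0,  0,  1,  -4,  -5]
λ = -5: alg = 2, geom = 2; λ = 0: alg = 3, geom = 2

Step 1 — factor the characteristic polynomial to read off the algebraic multiplicities:
  χ_A(x) = x^3*(x + 5)^2

Step 2 — compute geometric multiplicities via the rank-nullity identity g(λ) = n − rank(A − λI):
  rank(A − (-5)·I) = 3, so dim ker(A − (-5)·I) = n − 3 = 2
  rank(A − (0)·I) = 3, so dim ker(A − (0)·I) = n − 3 = 2

Summary:
  λ = -5: algebraic multiplicity = 2, geometric multiplicity = 2
  λ = 0: algebraic multiplicity = 3, geometric multiplicity = 2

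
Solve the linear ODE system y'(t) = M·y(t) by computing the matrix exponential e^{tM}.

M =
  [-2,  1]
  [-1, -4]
e^{tM} =
  [t*exp(-3*t) + exp(-3*t), t*exp(-3*t)]
  [-t*exp(-3*t), -t*exp(-3*t) + exp(-3*t)]

Strategy: write M = P · J · P⁻¹ where J is a Jordan canonical form, so e^{tM} = P · e^{tJ} · P⁻¹, and e^{tJ} can be computed block-by-block.

M has Jordan form
J =
  [-3,  1]
  [ 0, -3]
(up to reordering of blocks).

Per-block formulas:
  For a 2×2 Jordan block J_2(-3): exp(t · J_2(-3)) = e^(-3t)·(I + t·N), where N is the 2×2 nilpotent shift.

After assembling e^{tJ} and conjugating by P, we get:

e^{tM} =
  [t*exp(-3*t) + exp(-3*t), t*exp(-3*t)]
  [-t*exp(-3*t), -t*exp(-3*t) + exp(-3*t)]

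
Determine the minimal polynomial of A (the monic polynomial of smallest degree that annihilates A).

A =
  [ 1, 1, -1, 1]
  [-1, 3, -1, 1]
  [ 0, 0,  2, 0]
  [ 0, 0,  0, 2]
x^2 - 4*x + 4

The characteristic polynomial is χ_A(x) = (x - 2)^4, so the eigenvalues are known. The minimal polynomial is
  m_A(x) = Π_λ (x − λ)^{k_λ}
where k_λ is the size of the *largest* Jordan block for λ (equivalently, the smallest k with (A − λI)^k v = 0 for every generalised eigenvector v of λ).

  λ = 2: largest Jordan block has size 2, contributing (x − 2)^2

So m_A(x) = (x - 2)^2 = x^2 - 4*x + 4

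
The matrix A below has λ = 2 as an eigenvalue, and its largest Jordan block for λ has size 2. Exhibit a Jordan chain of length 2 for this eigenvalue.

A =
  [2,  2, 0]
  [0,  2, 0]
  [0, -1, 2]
A Jordan chain for λ = 2 of length 2:
v_1 = (2, 0, -1)ᵀ
v_2 = (0, 1, 0)ᵀ

Let N = A − (2)·I. We want v_2 with N^2 v_2 = 0 but N^1 v_2 ≠ 0; then v_{j-1} := N · v_j for j = 2, …, 2.

Pick v_2 = (0, 1, 0)ᵀ.
Then v_1 = N · v_2 = (2, 0, -1)ᵀ.

Sanity check: (A − (2)·I) v_1 = (0, 0, 0)ᵀ = 0. ✓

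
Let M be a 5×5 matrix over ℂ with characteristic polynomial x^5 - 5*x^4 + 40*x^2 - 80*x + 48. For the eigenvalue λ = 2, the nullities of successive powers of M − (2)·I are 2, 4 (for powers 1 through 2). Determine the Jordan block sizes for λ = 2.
Block sizes for λ = 2: [2, 2]

From the dimensions of kernels of powers, the number of Jordan blocks of size at least j is d_j − d_{j−1} where d_j = dim ker(N^j) (with d_0 = 0). Computing the differences gives [2, 2].
The number of blocks of size exactly k is (#blocks of size ≥ k) − (#blocks of size ≥ k + 1), so the partition is: 2 block(s) of size 2.
In nonincreasing order the block sizes are [2, 2].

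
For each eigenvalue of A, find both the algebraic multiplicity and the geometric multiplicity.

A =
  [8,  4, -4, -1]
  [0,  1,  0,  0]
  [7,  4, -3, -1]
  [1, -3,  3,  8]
λ = 1: alg = 2, geom = 2; λ = 6: alg = 2, geom = 1

Step 1 — factor the characteristic polynomial to read off the algebraic multiplicities:
  χ_A(x) = (x - 6)^2*(x - 1)^2

Step 2 — compute geometric multiplicities via the rank-nullity identity g(λ) = n − rank(A − λI):
  rank(A − (1)·I) = 2, so dim ker(A − (1)·I) = n − 2 = 2
  rank(A − (6)·I) = 3, so dim ker(A − (6)·I) = n − 3 = 1

Summary:
  λ = 1: algebraic multiplicity = 2, geometric multiplicity = 2
  λ = 6: algebraic multiplicity = 2, geometric multiplicity = 1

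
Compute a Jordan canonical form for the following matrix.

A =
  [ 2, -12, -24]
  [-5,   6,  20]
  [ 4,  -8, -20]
J_2(-4) ⊕ J_1(-4)

The characteristic polynomial is
  det(x·I − A) = x^3 + 12*x^2 + 48*x + 64 = (x + 4)^3

Eigenvalues and multiplicities (the geometric multiplicity of λ is n − rank(A − λI), which equals the number of Jordan blocks for λ):
  λ = -4: algebraic multiplicity = 3, geometric multiplicity = 2

Determining the block sizes for each eigenvalue:
  λ = -4: 2 blocks summing to 3 forces exactly one block of size 2 and the rest size 1 → block sizes [2, 1]

Assembling the blocks gives a Jordan form
J =
  [-4,  1,  0]
  [ 0, -4,  0]
  [ 0,  0, -4]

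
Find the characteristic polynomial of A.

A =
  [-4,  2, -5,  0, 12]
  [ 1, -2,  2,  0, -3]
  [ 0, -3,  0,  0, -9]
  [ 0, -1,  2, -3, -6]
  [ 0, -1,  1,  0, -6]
x^5 + 15*x^4 + 90*x^3 + 270*x^2 + 405*x + 243

Expanding det(x·I − A) (e.g. by cofactor expansion or by noting that A is similar to its Jordan form J, which has the same characteristic polynomial as A) gives
  χ_A(x) = x^5 + 15*x^4 + 90*x^3 + 270*x^2 + 405*x + 243
which factors as (x + 3)^5. The eigenvalues (with algebraic multiplicities) are λ = -3 with multiplicity 5.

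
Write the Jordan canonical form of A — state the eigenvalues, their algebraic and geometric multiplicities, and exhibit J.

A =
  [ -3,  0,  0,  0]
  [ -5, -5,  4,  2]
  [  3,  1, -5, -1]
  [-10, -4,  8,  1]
J_3(-3) ⊕ J_1(-3)

The characteristic polynomial is
  det(x·I − A) = x^4 + 12*x^3 + 54*x^2 + 108*x + 81 = (x + 3)^4

Eigenvalues and multiplicities (the geometric multiplicity of λ is n − rank(A − λI), which equals the number of Jordan blocks for λ):
  λ = -3: algebraic multiplicity = 4, geometric multiplicity = 2

Determining the block sizes for each eigenvalue:
  λ = -3: with am = 4 and gm = 2, the partition is not yet determined (e.g. several partitions of 4 into 2 parts exist). Let N = A − (-3)·I. Computing rank(N^1) = 2, rank(N^2) = 1, rank(N^3) = 0; the number of blocks of size ≥ j is rank(N^{j−1}) − rank(N^j), giving [2, 1, 1]. So we have 1 block(s) of size 3, 1 block(s) of size 1 → block sizes [3, 1]

Assembling the blocks gives a Jordan form
J =
  [-3,  1,  0,  0]
  [ 0, -3,  1,  0]
  [ 0,  0, -3,  0]
  [ 0,  0,  0, -3]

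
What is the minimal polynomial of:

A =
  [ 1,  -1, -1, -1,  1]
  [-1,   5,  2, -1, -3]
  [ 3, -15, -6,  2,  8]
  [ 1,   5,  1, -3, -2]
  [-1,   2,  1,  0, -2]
x^3 + 3*x^2 + 3*x + 1

The characteristic polynomial is χ_A(x) = (x + 1)^5, so the eigenvalues are known. The minimal polynomial is
  m_A(x) = Π_λ (x − λ)^{k_λ}
where k_λ is the size of the *largest* Jordan block for λ (equivalently, the smallest k with (A − λI)^k v = 0 for every generalised eigenvector v of λ).

  λ = -1: largest Jordan block has size 3, contributing (x + 1)^3

So m_A(x) = (x + 1)^3 = x^3 + 3*x^2 + 3*x + 1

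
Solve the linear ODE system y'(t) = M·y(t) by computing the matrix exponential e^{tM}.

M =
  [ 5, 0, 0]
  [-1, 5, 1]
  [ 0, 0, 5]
e^{tM} =
  [exp(5*t), 0, 0]
  [-t*exp(5*t), exp(5*t), t*exp(5*t)]
  [0, 0, exp(5*t)]

Strategy: write M = P · J · P⁻¹ where J is a Jordan canonical form, so e^{tM} = P · e^{tJ} · P⁻¹, and e^{tJ} can be computed block-by-block.

M has Jordan form
J =
  [5, 1, 0]
  [0, 5, 0]
  [0, 0, 5]
(up to reordering of blocks).

Per-block formulas:
  For a 1×1 block at λ = 5: exp(t · [5]) = [e^(5t)].
  For a 2×2 Jordan block J_2(5): exp(t · J_2(5)) = e^(5t)·(I + t·N), where N is the 2×2 nilpotent shift.

After assembling e^{tJ} and conjugating by P, we get:

e^{tM} =
  [exp(5*t), 0, 0]
  [-t*exp(5*t), exp(5*t), t*exp(5*t)]
  [0, 0, exp(5*t)]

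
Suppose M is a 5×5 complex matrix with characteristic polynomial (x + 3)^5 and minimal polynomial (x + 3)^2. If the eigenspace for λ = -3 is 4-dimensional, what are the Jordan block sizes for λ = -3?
Block sizes for λ = -3: [2, 1, 1, 1]

Step 1 — from the characteristic polynomial, algebraic multiplicity of λ = -3 is 5. From dim ker(M − (-3)·I) = 4, there are exactly 4 Jordan blocks for λ = -3.
Step 2 — from the minimal polynomial, the factor (x + 3)^2 tells us the largest block for λ = -3 has size 2.
Step 3 — with total size 5, 4 blocks, and largest block 2, the block sizes (in nonincreasing order) are [2, 1, 1, 1].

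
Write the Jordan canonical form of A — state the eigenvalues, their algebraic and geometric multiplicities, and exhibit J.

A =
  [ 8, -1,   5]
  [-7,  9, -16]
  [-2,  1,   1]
J_3(6)

The characteristic polynomial is
  det(x·I − A) = x^3 - 18*x^2 + 108*x - 216 = (x - 6)^3

Eigenvalues and multiplicities (the geometric multiplicity of λ is n − rank(A − λI), which equals the number of Jordan blocks for λ):
  λ = 6: algebraic multiplicity = 3, geometric multiplicity = 1

Determining the block sizes for each eigenvalue:
  λ = 6: one block (gm = 1), so the single block has size am = 3 → block sizes [3]

Assembling the blocks gives a Jordan form
J =
  [6, 1, 0]
  [0, 6, 1]
  [0, 0, 6]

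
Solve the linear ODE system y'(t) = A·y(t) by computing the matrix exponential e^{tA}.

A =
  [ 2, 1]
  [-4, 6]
e^{tA} =
  [-2*t*exp(4*t) + exp(4*t), t*exp(4*t)]
  [-4*t*exp(4*t), 2*t*exp(4*t) + exp(4*t)]

Strategy: write A = P · J · P⁻¹ where J is a Jordan canonical form, so e^{tA} = P · e^{tJ} · P⁻¹, and e^{tJ} can be computed block-by-block.

A has Jordan form
J =
  [4, 1]
  [0, 4]
(up to reordering of blocks).

Per-block formulas:
  For a 2×2 Jordan block J_2(4): exp(t · J_2(4)) = e^(4t)·(I + t·N), where N is the 2×2 nilpotent shift.

After assembling e^{tJ} and conjugating by P, we get:

e^{tA} =
  [-2*t*exp(4*t) + exp(4*t), t*exp(4*t)]
  [-4*t*exp(4*t), 2*t*exp(4*t) + exp(4*t)]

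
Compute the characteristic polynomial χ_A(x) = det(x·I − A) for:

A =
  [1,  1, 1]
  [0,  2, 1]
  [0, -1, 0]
x^3 - 3*x^2 + 3*x - 1

Expanding det(x·I − A) (e.g. by cofactor expansion or by noting that A is similar to its Jordan form J, which has the same characteristic polynomial as A) gives
  χ_A(x) = x^3 - 3*x^2 + 3*x - 1
which factors as (x - 1)^3. The eigenvalues (with algebraic multiplicities) are λ = 1 with multiplicity 3.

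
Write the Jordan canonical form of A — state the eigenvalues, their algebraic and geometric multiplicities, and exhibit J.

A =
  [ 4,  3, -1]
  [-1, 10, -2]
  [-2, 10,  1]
J_3(5)

The characteristic polynomial is
  det(x·I − A) = x^3 - 15*x^2 + 75*x - 125 = (x - 5)^3

Eigenvalues and multiplicities (the geometric multiplicity of λ is n − rank(A − λI), which equals the number of Jordan blocks for λ):
  λ = 5: algebraic multiplicity = 3, geometric multiplicity = 1

Determining the block sizes for each eigenvalue:
  λ = 5: one block (gm = 1), so the single block has size am = 3 → block sizes [3]

Assembling the blocks gives a Jordan form
J =
  [5, 1, 0]
  [0, 5, 1]
  [0, 0, 5]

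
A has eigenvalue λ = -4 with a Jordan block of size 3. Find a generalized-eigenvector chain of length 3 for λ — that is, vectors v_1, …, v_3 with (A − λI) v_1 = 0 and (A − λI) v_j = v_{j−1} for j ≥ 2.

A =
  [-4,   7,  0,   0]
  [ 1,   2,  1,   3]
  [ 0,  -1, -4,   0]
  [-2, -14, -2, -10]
A Jordan chain for λ = -4 of length 3:
v_1 = (7, 0, -1, -2)ᵀ
v_2 = (0, 1, 0, -2)ᵀ
v_3 = (1, 0, 0, 0)ᵀ

Let N = A − (-4)·I. We want v_3 with N^3 v_3 = 0 but N^2 v_3 ≠ 0; then v_{j-1} := N · v_j for j = 3, …, 2.

Pick v_3 = (1, 0, 0, 0)ᵀ.
Then v_2 = N · v_3 = (0, 1, 0, -2)ᵀ.
Then v_1 = N · v_2 = (7, 0, -1, -2)ᵀ.

Sanity check: (A − (-4)·I) v_1 = (0, 0, 0, 0)ᵀ = 0. ✓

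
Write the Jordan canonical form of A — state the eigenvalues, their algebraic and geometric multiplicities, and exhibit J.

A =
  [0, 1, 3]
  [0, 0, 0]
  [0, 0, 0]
J_2(0) ⊕ J_1(0)

The characteristic polynomial is
  det(x·I − A) = x^3

Eigenvalues and multiplicities (the geometric multiplicity of λ is n − rank(A − λI), which equals the number of Jordan blocks for λ):
  λ = 0: algebraic multiplicity = 3, geometric multiplicity = 2

Determining the block sizes for each eigenvalue:
  λ = 0: 2 blocks summing to 3 forces exactly one block of size 2 and the rest size 1 → block sizes [2, 1]

Assembling the blocks gives a Jordan form
J =
  [0, 1, 0]
  [0, 0, 0]
  [0, 0, 0]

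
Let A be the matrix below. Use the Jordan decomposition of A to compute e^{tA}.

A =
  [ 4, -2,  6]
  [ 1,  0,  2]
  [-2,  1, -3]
e^{tA} =
  [2*t + 2*exp(t) - 1, 2 - 2*exp(t), 4*t + 2*exp(t) - 2]
  [t, 1, 2*t]
  [-t - exp(t) + 1, exp(t) - 1, -2*t - exp(t) + 2]

Strategy: write A = P · J · P⁻¹ where J is a Jordan canonical form, so e^{tA} = P · e^{tJ} · P⁻¹, and e^{tJ} can be computed block-by-block.

A has Jordan form
J =
  [0, 1, 0]
  [0, 0, 0]
  [0, 0, 1]
(up to reordering of blocks).

Per-block formulas:
  For a 2×2 Jordan block J_2(0): exp(t · J_2(0)) = e^(0t)·(I + t·N), where N is the 2×2 nilpotent shift.
  For a 1×1 block at λ = 1: exp(t · [1]) = [e^(1t)].

After assembling e^{tJ} and conjugating by P, we get:

e^{tA} =
  [2*t + 2*exp(t) - 1, 2 - 2*exp(t), 4*t + 2*exp(t) - 2]
  [t, 1, 2*t]
  [-t - exp(t) + 1, exp(t) - 1, -2*t - exp(t) + 2]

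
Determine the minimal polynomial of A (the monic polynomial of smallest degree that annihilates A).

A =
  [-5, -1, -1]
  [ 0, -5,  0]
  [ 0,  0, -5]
x^2 + 10*x + 25

The characteristic polynomial is χ_A(x) = (x + 5)^3, so the eigenvalues are known. The minimal polynomial is
  m_A(x) = Π_λ (x − λ)^{k_λ}
where k_λ is the size of the *largest* Jordan block for λ (equivalently, the smallest k with (A − λI)^k v = 0 for every generalised eigenvector v of λ).

  λ = -5: largest Jordan block has size 2, contributing (x + 5)^2

So m_A(x) = (x + 5)^2 = x^2 + 10*x + 25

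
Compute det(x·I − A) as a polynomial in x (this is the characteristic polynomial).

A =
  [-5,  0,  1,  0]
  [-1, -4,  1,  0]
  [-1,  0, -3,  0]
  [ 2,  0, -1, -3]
x^4 + 15*x^3 + 84*x^2 + 208*x + 192

Expanding det(x·I − A) (e.g. by cofactor expansion or by noting that A is similar to its Jordan form J, which has the same characteristic polynomial as A) gives
  χ_A(x) = x^4 + 15*x^3 + 84*x^2 + 208*x + 192
which factors as (x + 3)*(x + 4)^3. The eigenvalues (with algebraic multiplicities) are λ = -4 with multiplicity 3, λ = -3 with multiplicity 1.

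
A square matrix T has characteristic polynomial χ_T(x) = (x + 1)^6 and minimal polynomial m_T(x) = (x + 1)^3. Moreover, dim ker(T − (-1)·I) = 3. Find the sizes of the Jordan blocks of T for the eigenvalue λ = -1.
Block sizes for λ = -1: [3, 2, 1]

Step 1 — from the characteristic polynomial, algebraic multiplicity of λ = -1 is 6. From dim ker(T − (-1)·I) = 3, there are exactly 3 Jordan blocks for λ = -1.
Step 2 — from the minimal polynomial, the factor (x + 1)^3 tells us the largest block for λ = -1 has size 3.
Step 3 — with total size 6, 3 blocks, and largest block 3, the block sizes (in nonincreasing order) are [3, 2, 1].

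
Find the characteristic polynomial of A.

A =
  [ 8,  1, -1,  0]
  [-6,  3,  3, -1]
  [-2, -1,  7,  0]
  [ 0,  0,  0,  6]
x^4 - 24*x^3 + 216*x^2 - 864*x + 1296

Expanding det(x·I − A) (e.g. by cofactor expansion or by noting that A is similar to its Jordan form J, which has the same characteristic polynomial as A) gives
  χ_A(x) = x^4 - 24*x^3 + 216*x^2 - 864*x + 1296
which factors as (x - 6)^4. The eigenvalues (with algebraic multiplicities) are λ = 6 with multiplicity 4.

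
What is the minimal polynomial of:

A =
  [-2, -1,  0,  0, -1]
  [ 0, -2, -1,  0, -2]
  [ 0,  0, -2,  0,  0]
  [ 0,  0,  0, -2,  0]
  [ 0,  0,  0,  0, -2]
x^3 + 6*x^2 + 12*x + 8

The characteristic polynomial is χ_A(x) = (x + 2)^5, so the eigenvalues are known. The minimal polynomial is
  m_A(x) = Π_λ (x − λ)^{k_λ}
where k_λ is the size of the *largest* Jordan block for λ (equivalently, the smallest k with (A − λI)^k v = 0 for every generalised eigenvector v of λ).

  λ = -2: largest Jordan block has size 3, contributing (x + 2)^3

So m_A(x) = (x + 2)^3 = x^3 + 6*x^2 + 12*x + 8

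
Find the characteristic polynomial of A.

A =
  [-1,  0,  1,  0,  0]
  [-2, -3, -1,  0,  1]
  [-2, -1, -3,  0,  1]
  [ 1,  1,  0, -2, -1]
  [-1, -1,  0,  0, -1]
x^5 + 10*x^4 + 40*x^3 + 80*x^2 + 80*x + 32

Expanding det(x·I − A) (e.g. by cofactor expansion or by noting that A is similar to its Jordan form J, which has the same characteristic polynomial as A) gives
  χ_A(x) = x^5 + 10*x^4 + 40*x^3 + 80*x^2 + 80*x + 32
which factors as (x + 2)^5. The eigenvalues (with algebraic multiplicities) are λ = -2 with multiplicity 5.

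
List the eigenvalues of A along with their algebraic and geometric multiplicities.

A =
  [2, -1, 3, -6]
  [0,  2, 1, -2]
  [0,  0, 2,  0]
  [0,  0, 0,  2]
λ = 2: alg = 4, geom = 2

Step 1 — factor the characteristic polynomial to read off the algebraic multiplicities:
  χ_A(x) = (x - 2)^4

Step 2 — compute geometric multiplicities via the rank-nullity identity g(λ) = n − rank(A − λI):
  rank(A − (2)·I) = 2, so dim ker(A − (2)·I) = n − 2 = 2

Summary:
  λ = 2: algebraic multiplicity = 4, geometric multiplicity = 2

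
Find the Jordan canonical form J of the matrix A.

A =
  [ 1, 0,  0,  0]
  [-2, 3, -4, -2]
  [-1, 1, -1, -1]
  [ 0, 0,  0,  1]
J_2(1) ⊕ J_1(1) ⊕ J_1(1)

The characteristic polynomial is
  det(x·I − A) = x^4 - 4*x^3 + 6*x^2 - 4*x + 1 = (x - 1)^4

Eigenvalues and multiplicities (the geometric multiplicity of λ is n − rank(A − λI), which equals the number of Jordan blocks for λ):
  λ = 1: algebraic multiplicity = 4, geometric multiplicity = 3

Determining the block sizes for each eigenvalue:
  λ = 1: 3 blocks summing to 4 forces exactly one block of size 2 and the rest size 1 → block sizes [2, 1, 1]

Assembling the blocks gives a Jordan form
J =
  [1, 1, 0, 0]
  [0, 1, 0, 0]
  [0, 0, 1, 0]
  [0, 0, 0, 1]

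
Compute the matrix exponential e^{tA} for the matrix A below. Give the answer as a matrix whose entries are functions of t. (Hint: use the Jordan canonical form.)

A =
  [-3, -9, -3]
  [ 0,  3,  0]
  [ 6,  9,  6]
e^{tA} =
  [2 - exp(3*t), 3 - 3*exp(3*t), 1 - exp(3*t)]
  [0, exp(3*t), 0]
  [2*exp(3*t) - 2, 3*exp(3*t) - 3, 2*exp(3*t) - 1]

Strategy: write A = P · J · P⁻¹ where J is a Jordan canonical form, so e^{tA} = P · e^{tJ} · P⁻¹, and e^{tJ} can be computed block-by-block.

A has Jordan form
J =
  [0, 0, 0]
  [0, 3, 0]
  [0, 0, 3]
(up to reordering of blocks).

Per-block formulas:
  For a 1×1 block at λ = 3: exp(t · [3]) = [e^(3t)].
  For a 1×1 block at λ = 0: exp(t · [0]) = [e^(0t)].

After assembling e^{tJ} and conjugating by P, we get:

e^{tA} =
  [2 - exp(3*t), 3 - 3*exp(3*t), 1 - exp(3*t)]
  [0, exp(3*t), 0]
  [2*exp(3*t) - 2, 3*exp(3*t) - 3, 2*exp(3*t) - 1]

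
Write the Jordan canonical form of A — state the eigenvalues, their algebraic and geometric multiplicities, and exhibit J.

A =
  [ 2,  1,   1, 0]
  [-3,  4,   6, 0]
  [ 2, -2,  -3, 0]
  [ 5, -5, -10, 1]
J_3(1) ⊕ J_1(1)

The characteristic polynomial is
  det(x·I − A) = x^4 - 4*x^3 + 6*x^2 - 4*x + 1 = (x - 1)^4

Eigenvalues and multiplicities (the geometric multiplicity of λ is n − rank(A − λI), which equals the number of Jordan blocks for λ):
  λ = 1: algebraic multiplicity = 4, geometric multiplicity = 2

Determining the block sizes for each eigenvalue:
  λ = 1: with am = 4 and gm = 2, the partition is not yet determined (e.g. several partitions of 4 into 2 parts exist). Let N = A − (1)·I. Computing rank(N^1) = 2, rank(N^2) = 1, rank(N^3) = 0; the number of blocks of size ≥ j is rank(N^{j−1}) − rank(N^j), giving [2, 1, 1]. So we have 1 block(s) of size 3, 1 block(s) of size 1 → block sizes [3, 1]

Assembling the blocks gives a Jordan form
J =
  [1, 1, 0, 0]
  [0, 1, 1, 0]
  [0, 0, 1, 0]
  [0, 0, 0, 1]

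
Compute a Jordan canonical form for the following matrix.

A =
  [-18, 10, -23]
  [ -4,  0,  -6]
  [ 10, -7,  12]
J_3(-2)

The characteristic polynomial is
  det(x·I − A) = x^3 + 6*x^2 + 12*x + 8 = (x + 2)^3

Eigenvalues and multiplicities (the geometric multiplicity of λ is n − rank(A − λI), which equals the number of Jordan blocks for λ):
  λ = -2: algebraic multiplicity = 3, geometric multiplicity = 1

Determining the block sizes for each eigenvalue:
  λ = -2: one block (gm = 1), so the single block has size am = 3 → block sizes [3]

Assembling the blocks gives a Jordan form
J =
  [-2,  1,  0]
  [ 0, -2,  1]
  [ 0,  0, -2]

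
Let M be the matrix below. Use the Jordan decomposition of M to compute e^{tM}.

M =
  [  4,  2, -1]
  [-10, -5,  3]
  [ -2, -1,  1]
e^{tM} =
  [-t^2 + 4*t + 1, -t^2/2 + 2*t, t^2/2 - t]
  [2*t^2 - 10*t, t^2 - 5*t + 1, -t^2 + 3*t]
  [-2*t, -t, t + 1]

Strategy: write M = P · J · P⁻¹ where J is a Jordan canonical form, so e^{tM} = P · e^{tJ} · P⁻¹, and e^{tJ} can be computed block-by-block.

M has Jordan form
J =
  [0, 1, 0]
  [0, 0, 1]
  [0, 0, 0]
(up to reordering of blocks).

Per-block formulas:
  For a 3×3 Jordan block J_3(0): exp(t · J_3(0)) = e^(0t)·(I + t·N + (t^2/2)·N^2), where N is the 3×3 nilpotent shift.

After assembling e^{tJ} and conjugating by P, we get:

e^{tM} =
  [-t^2 + 4*t + 1, -t^2/2 + 2*t, t^2/2 - t]
  [2*t^2 - 10*t, t^2 - 5*t + 1, -t^2 + 3*t]
  [-2*t, -t, t + 1]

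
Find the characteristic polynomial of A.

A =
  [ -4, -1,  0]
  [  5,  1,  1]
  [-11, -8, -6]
x^3 + 9*x^2 + 27*x + 27

Expanding det(x·I − A) (e.g. by cofactor expansion or by noting that A is similar to its Jordan form J, which has the same characteristic polynomial as A) gives
  χ_A(x) = x^3 + 9*x^2 + 27*x + 27
which factors as (x + 3)^3. The eigenvalues (with algebraic multiplicities) are λ = -3 with multiplicity 3.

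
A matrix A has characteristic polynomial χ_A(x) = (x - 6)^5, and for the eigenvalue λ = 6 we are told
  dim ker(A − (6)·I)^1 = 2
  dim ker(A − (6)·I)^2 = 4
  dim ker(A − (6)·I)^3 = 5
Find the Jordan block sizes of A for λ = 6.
Block sizes for λ = 6: [3, 2]

From the dimensions of kernels of powers, the number of Jordan blocks of size at least j is d_j − d_{j−1} where d_j = dim ker(N^j) (with d_0 = 0). Computing the differences gives [2, 2, 1].
The number of blocks of size exactly k is (#blocks of size ≥ k) − (#blocks of size ≥ k + 1), so the partition is: 1 block(s) of size 2, 1 block(s) of size 3.
In nonincreasing order the block sizes are [3, 2].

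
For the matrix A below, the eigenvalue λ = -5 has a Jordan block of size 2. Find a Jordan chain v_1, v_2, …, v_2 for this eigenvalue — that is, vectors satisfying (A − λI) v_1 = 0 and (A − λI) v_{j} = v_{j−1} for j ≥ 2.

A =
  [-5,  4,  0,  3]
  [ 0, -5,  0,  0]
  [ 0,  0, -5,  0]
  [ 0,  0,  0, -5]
A Jordan chain for λ = -5 of length 2:
v_1 = (4, 0, 0, 0)ᵀ
v_2 = (0, 1, 0, 0)ᵀ

Let N = A − (-5)·I. We want v_2 with N^2 v_2 = 0 but N^1 v_2 ≠ 0; then v_{j-1} := N · v_j for j = 2, …, 2.

Pick v_2 = (0, 1, 0, 0)ᵀ.
Then v_1 = N · v_2 = (4, 0, 0, 0)ᵀ.

Sanity check: (A − (-5)·I) v_1 = (0, 0, 0, 0)ᵀ = 0. ✓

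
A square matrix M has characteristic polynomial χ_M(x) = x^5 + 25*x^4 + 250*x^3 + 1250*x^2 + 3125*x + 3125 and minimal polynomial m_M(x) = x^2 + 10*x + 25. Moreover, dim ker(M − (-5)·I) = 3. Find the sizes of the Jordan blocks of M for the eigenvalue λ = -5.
Block sizes for λ = -5: [2, 2, 1]

Step 1 — from the characteristic polynomial, algebraic multiplicity of λ = -5 is 5. From dim ker(M − (-5)·I) = 3, there are exactly 3 Jordan blocks for λ = -5.
Step 2 — from the minimal polynomial, the factor (x + 5)^2 tells us the largest block for λ = -5 has size 2.
Step 3 — with total size 5, 3 blocks, and largest block 2, the block sizes (in nonincreasing order) are [2, 2, 1].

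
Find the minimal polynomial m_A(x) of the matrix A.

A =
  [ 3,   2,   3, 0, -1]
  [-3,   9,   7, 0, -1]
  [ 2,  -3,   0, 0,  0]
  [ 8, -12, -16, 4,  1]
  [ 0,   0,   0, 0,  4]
x^3 - 12*x^2 + 48*x - 64

The characteristic polynomial is χ_A(x) = (x - 4)^5, so the eigenvalues are known. The minimal polynomial is
  m_A(x) = Π_λ (x − λ)^{k_λ}
where k_λ is the size of the *largest* Jordan block for λ (equivalently, the smallest k with (A − λI)^k v = 0 for every generalised eigenvector v of λ).

  λ = 4: largest Jordan block has size 3, contributing (x − 4)^3

So m_A(x) = (x - 4)^3 = x^3 - 12*x^2 + 48*x - 64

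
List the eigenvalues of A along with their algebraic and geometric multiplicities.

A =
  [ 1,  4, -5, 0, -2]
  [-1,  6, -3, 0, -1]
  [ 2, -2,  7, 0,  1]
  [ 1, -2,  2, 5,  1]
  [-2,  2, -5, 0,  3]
λ = 4: alg = 3, geom = 1; λ = 5: alg = 2, geom = 1

Step 1 — factor the characteristic polynomial to read off the algebraic multiplicities:
  χ_A(x) = (x - 5)^2*(x - 4)^3

Step 2 — compute geometric multiplicities via the rank-nullity identity g(λ) = n − rank(A − λI):
  rank(A − (4)·I) = 4, so dim ker(A − (4)·I) = n − 4 = 1
  rank(A − (5)·I) = 4, so dim ker(A − (5)·I) = n − 4 = 1

Summary:
  λ = 4: algebraic multiplicity = 3, geometric multiplicity = 1
  λ = 5: algebraic multiplicity = 2, geometric multiplicity = 1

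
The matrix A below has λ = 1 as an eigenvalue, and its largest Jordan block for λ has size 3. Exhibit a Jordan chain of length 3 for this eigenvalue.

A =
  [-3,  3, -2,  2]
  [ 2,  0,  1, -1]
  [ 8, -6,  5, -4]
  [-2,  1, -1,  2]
A Jordan chain for λ = 1 of length 3:
v_1 = (2, 0, -4, 0)ᵀ
v_2 = (-4, 2, 8, -2)ᵀ
v_3 = (1, 0, 0, 0)ᵀ

Let N = A − (1)·I. We want v_3 with N^3 v_3 = 0 but N^2 v_3 ≠ 0; then v_{j-1} := N · v_j for j = 3, …, 2.

Pick v_3 = (1, 0, 0, 0)ᵀ.
Then v_2 = N · v_3 = (-4, 2, 8, -2)ᵀ.
Then v_1 = N · v_2 = (2, 0, -4, 0)ᵀ.

Sanity check: (A − (1)·I) v_1 = (0, 0, 0, 0)ᵀ = 0. ✓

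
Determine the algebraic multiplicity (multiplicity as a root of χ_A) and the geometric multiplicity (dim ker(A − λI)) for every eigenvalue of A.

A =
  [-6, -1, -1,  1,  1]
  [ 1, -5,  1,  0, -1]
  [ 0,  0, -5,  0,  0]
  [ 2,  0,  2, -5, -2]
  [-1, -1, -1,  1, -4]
λ = -5: alg = 5, geom = 3

Step 1 — factor the characteristic polynomial to read off the algebraic multiplicities:
  χ_A(x) = (x + 5)^5

Step 2 — compute geometric multiplicities via the rank-nullity identity g(λ) = n − rank(A − λI):
  rank(A − (-5)·I) = 2, so dim ker(A − (-5)·I) = n − 2 = 3

Summary:
  λ = -5: algebraic multiplicity = 5, geometric multiplicity = 3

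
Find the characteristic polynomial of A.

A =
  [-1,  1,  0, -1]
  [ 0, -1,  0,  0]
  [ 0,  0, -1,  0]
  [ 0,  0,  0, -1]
x^4 + 4*x^3 + 6*x^2 + 4*x + 1

Expanding det(x·I − A) (e.g. by cofactor expansion or by noting that A is similar to its Jordan form J, which has the same characteristic polynomial as A) gives
  χ_A(x) = x^4 + 4*x^3 + 6*x^2 + 4*x + 1
which factors as (x + 1)^4. The eigenvalues (with algebraic multiplicities) are λ = -1 with multiplicity 4.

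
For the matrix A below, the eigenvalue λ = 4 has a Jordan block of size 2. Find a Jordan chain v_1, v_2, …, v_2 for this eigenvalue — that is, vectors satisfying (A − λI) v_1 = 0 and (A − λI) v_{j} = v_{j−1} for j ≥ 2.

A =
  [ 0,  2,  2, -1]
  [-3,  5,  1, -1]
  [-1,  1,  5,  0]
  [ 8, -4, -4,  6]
A Jordan chain for λ = 4 of length 2:
v_1 = (-4, -3, -1, 8)ᵀ
v_2 = (1, 0, 0, 0)ᵀ

Let N = A − (4)·I. We want v_2 with N^2 v_2 = 0 but N^1 v_2 ≠ 0; then v_{j-1} := N · v_j for j = 2, …, 2.

Pick v_2 = (1, 0, 0, 0)ᵀ.
Then v_1 = N · v_2 = (-4, -3, -1, 8)ᵀ.

Sanity check: (A − (4)·I) v_1 = (0, 0, 0, 0)ᵀ = 0. ✓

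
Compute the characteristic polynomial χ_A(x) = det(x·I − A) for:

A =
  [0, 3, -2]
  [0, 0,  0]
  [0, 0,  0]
x^3

Expanding det(x·I − A) (e.g. by cofactor expansion or by noting that A is similar to its Jordan form J, which has the same characteristic polynomial as A) gives
  χ_A(x) = x^3
which factors as x^3. The eigenvalues (with algebraic multiplicities) are λ = 0 with multiplicity 3.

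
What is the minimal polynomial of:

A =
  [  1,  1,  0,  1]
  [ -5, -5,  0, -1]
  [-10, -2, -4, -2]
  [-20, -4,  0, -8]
x^2 + 8*x + 16

The characteristic polynomial is χ_A(x) = (x + 4)^4, so the eigenvalues are known. The minimal polynomial is
  m_A(x) = Π_λ (x − λ)^{k_λ}
where k_λ is the size of the *largest* Jordan block for λ (equivalently, the smallest k with (A − λI)^k v = 0 for every generalised eigenvector v of λ).

  λ = -4: largest Jordan block has size 2, contributing (x + 4)^2

So m_A(x) = (x + 4)^2 = x^2 + 8*x + 16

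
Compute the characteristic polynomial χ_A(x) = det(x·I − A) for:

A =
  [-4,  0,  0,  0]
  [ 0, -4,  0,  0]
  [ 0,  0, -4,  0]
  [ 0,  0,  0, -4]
x^4 + 16*x^3 + 96*x^2 + 256*x + 256

Expanding det(x·I − A) (e.g. by cofactor expansion or by noting that A is similar to its Jordan form J, which has the same characteristic polynomial as A) gives
  χ_A(x) = x^4 + 16*x^3 + 96*x^2 + 256*x + 256
which factors as (x + 4)^4. The eigenvalues (with algebraic multiplicities) are λ = -4 with multiplicity 4.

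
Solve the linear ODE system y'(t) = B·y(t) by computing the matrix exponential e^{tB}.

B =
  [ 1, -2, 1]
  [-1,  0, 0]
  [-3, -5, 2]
e^{tB} =
  [-t^2*exp(t)/2 + exp(t), -3*t^2*exp(t)/2 - 2*t*exp(t), t^2*exp(t)/2 + t*exp(t)]
  [t^2*exp(t)/2 - t*exp(t), 3*t^2*exp(t)/2 - t*exp(t) + exp(t), -t^2*exp(t)/2]
  [t^2*exp(t) - 3*t*exp(t), 3*t^2*exp(t) - 5*t*exp(t), -t^2*exp(t) + t*exp(t) + exp(t)]

Strategy: write B = P · J · P⁻¹ where J is a Jordan canonical form, so e^{tB} = P · e^{tJ} · P⁻¹, and e^{tJ} can be computed block-by-block.

B has Jordan form
J =
  [1, 1, 0]
  [0, 1, 1]
  [0, 0, 1]
(up to reordering of blocks).

Per-block formulas:
  For a 3×3 Jordan block J_3(1): exp(t · J_3(1)) = e^(1t)·(I + t·N + (t^2/2)·N^2), where N is the 3×3 nilpotent shift.

After assembling e^{tJ} and conjugating by P, we get:

e^{tB} =
  [-t^2*exp(t)/2 + exp(t), -3*t^2*exp(t)/2 - 2*t*exp(t), t^2*exp(t)/2 + t*exp(t)]
  [t^2*exp(t)/2 - t*exp(t), 3*t^2*exp(t)/2 - t*exp(t) + exp(t), -t^2*exp(t)/2]
  [t^2*exp(t) - 3*t*exp(t), 3*t^2*exp(t) - 5*t*exp(t), -t^2*exp(t) + t*exp(t) + exp(t)]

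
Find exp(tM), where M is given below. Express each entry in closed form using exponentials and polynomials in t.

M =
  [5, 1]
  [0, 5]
e^{tM} =
  [exp(5*t), t*exp(5*t)]
  [0, exp(5*t)]

Strategy: write M = P · J · P⁻¹ where J is a Jordan canonical form, so e^{tM} = P · e^{tJ} · P⁻¹, and e^{tJ} can be computed block-by-block.

M has Jordan form
J =
  [5, 1]
  [0, 5]
(up to reordering of blocks).

Per-block formulas:
  For a 2×2 Jordan block J_2(5): exp(t · J_2(5)) = e^(5t)·(I + t·N), where N is the 2×2 nilpotent shift.

After assembling e^{tJ} and conjugating by P, we get:

e^{tM} =
  [exp(5*t), t*exp(5*t)]
  [0, exp(5*t)]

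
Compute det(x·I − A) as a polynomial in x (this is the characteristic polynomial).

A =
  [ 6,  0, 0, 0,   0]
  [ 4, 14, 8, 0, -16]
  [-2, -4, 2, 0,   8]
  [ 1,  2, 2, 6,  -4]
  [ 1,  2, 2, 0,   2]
x^5 - 30*x^4 + 360*x^3 - 2160*x^2 + 6480*x - 7776

Expanding det(x·I − A) (e.g. by cofactor expansion or by noting that A is similar to its Jordan form J, which has the same characteristic polynomial as A) gives
  χ_A(x) = x^5 - 30*x^4 + 360*x^3 - 2160*x^2 + 6480*x - 7776
which factors as (x - 6)^5. The eigenvalues (with algebraic multiplicities) are λ = 6 with multiplicity 5.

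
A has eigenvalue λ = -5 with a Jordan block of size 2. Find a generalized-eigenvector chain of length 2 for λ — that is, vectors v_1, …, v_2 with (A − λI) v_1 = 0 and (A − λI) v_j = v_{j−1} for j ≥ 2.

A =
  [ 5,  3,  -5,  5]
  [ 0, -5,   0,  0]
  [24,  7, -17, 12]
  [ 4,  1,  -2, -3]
A Jordan chain for λ = -5 of length 2:
v_1 = (10, 0, 24, 4)ᵀ
v_2 = (1, 0, 0, 0)ᵀ

Let N = A − (-5)·I. We want v_2 with N^2 v_2 = 0 but N^1 v_2 ≠ 0; then v_{j-1} := N · v_j for j = 2, …, 2.

Pick v_2 = (1, 0, 0, 0)ᵀ.
Then v_1 = N · v_2 = (10, 0, 24, 4)ᵀ.

Sanity check: (A − (-5)·I) v_1 = (0, 0, 0, 0)ᵀ = 0. ✓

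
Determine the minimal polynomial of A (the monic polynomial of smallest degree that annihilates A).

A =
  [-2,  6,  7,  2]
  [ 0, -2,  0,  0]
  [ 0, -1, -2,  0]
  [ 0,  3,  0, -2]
x^3 + 6*x^2 + 12*x + 8

The characteristic polynomial is χ_A(x) = (x + 2)^4, so the eigenvalues are known. The minimal polynomial is
  m_A(x) = Π_λ (x − λ)^{k_λ}
where k_λ is the size of the *largest* Jordan block for λ (equivalently, the smallest k with (A − λI)^k v = 0 for every generalised eigenvector v of λ).

  λ = -2: largest Jordan block has size 3, contributing (x + 2)^3

So m_A(x) = (x + 2)^3 = x^3 + 6*x^2 + 12*x + 8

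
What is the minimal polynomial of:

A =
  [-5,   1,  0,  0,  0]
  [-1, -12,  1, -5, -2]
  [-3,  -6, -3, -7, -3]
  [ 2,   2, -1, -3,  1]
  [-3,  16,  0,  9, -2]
x^3 + 15*x^2 + 75*x + 125

The characteristic polynomial is χ_A(x) = (x + 5)^5, so the eigenvalues are known. The minimal polynomial is
  m_A(x) = Π_λ (x − λ)^{k_λ}
where k_λ is the size of the *largest* Jordan block for λ (equivalently, the smallest k with (A − λI)^k v = 0 for every generalised eigenvector v of λ).

  λ = -5: largest Jordan block has size 3, contributing (x + 5)^3

So m_A(x) = (x + 5)^3 = x^3 + 15*x^2 + 75*x + 125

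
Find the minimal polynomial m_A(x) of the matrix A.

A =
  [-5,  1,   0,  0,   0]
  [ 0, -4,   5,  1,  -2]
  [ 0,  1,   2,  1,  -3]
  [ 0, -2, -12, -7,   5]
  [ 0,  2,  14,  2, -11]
x^3 + 15*x^2 + 75*x + 125

The characteristic polynomial is χ_A(x) = (x + 5)^5, so the eigenvalues are known. The minimal polynomial is
  m_A(x) = Π_λ (x − λ)^{k_λ}
where k_λ is the size of the *largest* Jordan block for λ (equivalently, the smallest k with (A − λI)^k v = 0 for every generalised eigenvector v of λ).

  λ = -5: largest Jordan block has size 3, contributing (x + 5)^3

So m_A(x) = (x + 5)^3 = x^3 + 15*x^2 + 75*x + 125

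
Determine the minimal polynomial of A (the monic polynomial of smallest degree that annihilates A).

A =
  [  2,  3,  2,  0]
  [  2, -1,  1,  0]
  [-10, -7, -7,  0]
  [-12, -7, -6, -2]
x^3 + 6*x^2 + 12*x + 8

The characteristic polynomial is χ_A(x) = (x + 2)^4, so the eigenvalues are known. The minimal polynomial is
  m_A(x) = Π_λ (x − λ)^{k_λ}
where k_λ is the size of the *largest* Jordan block for λ (equivalently, the smallest k with (A − λI)^k v = 0 for every generalised eigenvector v of λ).

  λ = -2: largest Jordan block has size 3, contributing (x + 2)^3

So m_A(x) = (x + 2)^3 = x^3 + 6*x^2 + 12*x + 8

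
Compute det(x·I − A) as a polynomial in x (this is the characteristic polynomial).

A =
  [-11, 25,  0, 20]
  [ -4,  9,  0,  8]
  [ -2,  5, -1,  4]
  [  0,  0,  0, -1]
x^4 + 4*x^3 + 6*x^2 + 4*x + 1

Expanding det(x·I − A) (e.g. by cofactor expansion or by noting that A is similar to its Jordan form J, which has the same characteristic polynomial as A) gives
  χ_A(x) = x^4 + 4*x^3 + 6*x^2 + 4*x + 1
which factors as (x + 1)^4. The eigenvalues (with algebraic multiplicities) are λ = -1 with multiplicity 4.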